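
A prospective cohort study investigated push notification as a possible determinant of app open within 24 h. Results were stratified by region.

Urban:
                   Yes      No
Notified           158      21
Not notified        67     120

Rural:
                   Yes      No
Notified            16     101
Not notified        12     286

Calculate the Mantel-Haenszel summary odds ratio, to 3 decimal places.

9.288

OR_MH = Σ(aᵢdᵢ/nᵢ) / Σ(bᵢcᵢ/nᵢ), where nᵢ is the stratum total.
Stratum 1 (Urban): n = 366; a·d/n = 158·120/366 = 51.8033; b·c/n = 21·67/366 = 3.8443
Stratum 2 (Rural): n = 415; a·d/n = 16·286/415 = 11.0265; b·c/n = 101·12/415 = 2.9205
OR_MH = (51.8033 + 11.0265) / (3.8443 + 2.9205) = 62.8298 / 6.7647 = 9.28783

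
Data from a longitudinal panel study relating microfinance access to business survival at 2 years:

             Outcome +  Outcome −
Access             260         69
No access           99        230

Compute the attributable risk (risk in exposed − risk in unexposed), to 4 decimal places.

0.4894

Cells: a = 260, b = 69, c = 99, d = 230.
Risk in exposed = 260/329 = 0.790274; risk in unexposed = 99/329 = 0.300912.
Risk difference = 0.790274 − 0.300912 = 0.489362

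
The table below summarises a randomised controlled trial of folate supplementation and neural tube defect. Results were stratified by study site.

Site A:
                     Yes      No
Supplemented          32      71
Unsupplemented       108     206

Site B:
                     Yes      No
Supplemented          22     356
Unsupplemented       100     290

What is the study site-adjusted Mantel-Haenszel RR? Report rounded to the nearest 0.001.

0.465

RR_MH = Σ(aᵢ·n₀ᵢ/nᵢ) / Σ(cᵢ·n₁ᵢ/nᵢ), with n₁ᵢ = aᵢ+bᵢ (exposed), n₀ᵢ = cᵢ+dᵢ (unexposed), nᵢ = n₁ᵢ+n₀ᵢ.
Stratum 1 (Site A): n₁ = 103, n₀ = 314, n = 417; a·n₀/n = 32·314/417 = 24.0959; c·n₁/n = 108·103/417 = 26.6763
Stratum 2 (Site B): n₁ = 378, n₀ = 390, n = 768; a·n₀/n = 22·390/768 = 11.1719; c·n₁/n = 100·378/768 = 49.2188
RR_MH = (24.0959 + 11.1719) / (26.6763 + 49.2188) = 35.2678 / 75.8950 = 0.46469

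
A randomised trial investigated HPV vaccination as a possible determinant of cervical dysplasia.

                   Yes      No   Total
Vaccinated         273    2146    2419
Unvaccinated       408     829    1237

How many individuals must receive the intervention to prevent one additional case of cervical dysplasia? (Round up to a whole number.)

Risk in treated group = 273/2419 = 0.11286; risk in control = 408/1237 = 0.32983.
Absolute risk reduction = 0.32983 − 0.11286 = 0.21697
NNT = 1 / ARR = 1 / 0.21697 = 4.609 → round up → 5

5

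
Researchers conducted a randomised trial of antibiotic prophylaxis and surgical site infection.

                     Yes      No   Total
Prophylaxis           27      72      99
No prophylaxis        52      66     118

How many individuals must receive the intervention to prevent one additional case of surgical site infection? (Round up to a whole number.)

Risk in treated group = 27/99 = 0.27273; risk in control = 52/118 = 0.44068.
Absolute risk reduction = 0.44068 − 0.27273 = 0.16795
NNT = 1 / ARR = 1 / 0.16795 = 5.954 → round up → 6

6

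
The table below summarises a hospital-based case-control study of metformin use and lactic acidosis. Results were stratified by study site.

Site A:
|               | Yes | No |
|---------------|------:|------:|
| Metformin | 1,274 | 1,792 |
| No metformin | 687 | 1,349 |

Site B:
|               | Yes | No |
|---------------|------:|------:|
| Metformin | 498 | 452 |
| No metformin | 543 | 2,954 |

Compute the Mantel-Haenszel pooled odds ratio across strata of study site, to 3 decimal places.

OR_MH = Σ(aᵢdᵢ/nᵢ) / Σ(bᵢcᵢ/nᵢ), where nᵢ is the stratum total.
Stratum 1 (Site A): n = 5102; a·d/n = 1274·1349/5102 = 336.8534; b·c/n = 1792·687/5102 = 241.2983
Stratum 2 (Site B): n = 4447; a·d/n = 498·2954/4447 = 330.8055; b·c/n = 452·543/4447 = 55.1914
OR_MH = (336.8534 + 330.8055) / (241.2983 + 55.1914) = 667.6589 / 296.4897 = 2.25188

2.252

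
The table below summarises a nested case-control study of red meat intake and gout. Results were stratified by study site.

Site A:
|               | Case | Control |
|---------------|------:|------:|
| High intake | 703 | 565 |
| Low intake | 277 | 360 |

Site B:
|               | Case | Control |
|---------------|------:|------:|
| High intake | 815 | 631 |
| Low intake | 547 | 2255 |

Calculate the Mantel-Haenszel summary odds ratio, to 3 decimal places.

3.461

OR_MH = Σ(aᵢdᵢ/nᵢ) / Σ(bᵢcᵢ/nᵢ), where nᵢ is the stratum total.
Stratum 1 (Site A): n = 1905; a·d/n = 703·360/1905 = 132.8504; b·c/n = 565·277/1905 = 82.1549
Stratum 2 (Site B): n = 4248; a·d/n = 815·2255/4248 = 432.6330; b·c/n = 631·547/4248 = 81.2516
OR_MH = (132.8504 + 432.6330) / (82.1549 + 81.2516) = 565.4834 / 163.4065 = 3.46059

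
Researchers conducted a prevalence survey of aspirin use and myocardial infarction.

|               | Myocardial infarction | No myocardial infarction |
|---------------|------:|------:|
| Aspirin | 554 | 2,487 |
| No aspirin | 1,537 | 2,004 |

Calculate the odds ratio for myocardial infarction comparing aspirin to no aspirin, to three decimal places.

0.290

Cells: a = 554, b = 2487, c = 1537, d = 2004.
OR = (a·d)/(b·c) = (554 × 2004) / (2487 × 1537) = 1110216 / 3822519 = 0.29044
Exposure is associated with lower odds of myocardial infarction (OR = 0.29 < 1).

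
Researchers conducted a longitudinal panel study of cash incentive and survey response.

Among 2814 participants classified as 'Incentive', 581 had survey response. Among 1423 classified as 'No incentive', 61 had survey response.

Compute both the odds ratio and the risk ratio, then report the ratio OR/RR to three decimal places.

1.206

From the description: a = 581, b = 2233, c = 61, d = 1362.
OR = (581·1362)/(2233·61) = 791322/136213 = 5.80945
Risk in exposed = 581/2814 = 0.20647; risk in unexposed = 61/1423 = 0.04287; RR = 4.81645
OR/RR = 5.80945 / 4.81645 = 1.20617
The outcome is not rare, so the OR lies further from 1 than the RR.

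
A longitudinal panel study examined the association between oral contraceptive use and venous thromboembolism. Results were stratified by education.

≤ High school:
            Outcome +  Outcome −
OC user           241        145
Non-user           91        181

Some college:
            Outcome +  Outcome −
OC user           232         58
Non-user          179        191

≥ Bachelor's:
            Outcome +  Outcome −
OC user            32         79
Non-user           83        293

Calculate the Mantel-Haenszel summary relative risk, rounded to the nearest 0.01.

1.69

RR_MH = Σ(aᵢ·n₀ᵢ/nᵢ) / Σ(cᵢ·n₁ᵢ/nᵢ), with n₁ᵢ = aᵢ+bᵢ (exposed), n₀ᵢ = cᵢ+dᵢ (unexposed), nᵢ = n₁ᵢ+n₀ᵢ.
Stratum 1 (≤ High school): n₁ = 386, n₀ = 272, n = 658; a·n₀/n = 241·272/658 = 99.6231; c·n₁/n = 91·386/658 = 53.3830
Stratum 2 (Some college): n₁ = 290, n₀ = 370, n = 660; a·n₀/n = 232·370/660 = 130.0606; c·n₁/n = 179·290/660 = 78.6515
Stratum 3 (≥ Bachelor's): n₁ = 111, n₀ = 376, n = 487; a·n₀/n = 32·376/487 = 24.7064; c·n₁/n = 83·111/487 = 18.9179
RR_MH = (99.6231 + 130.0606 + 24.7064) / (53.3830 + 78.6515 + 18.9179) = 254.3901 / 150.9524 = 1.68523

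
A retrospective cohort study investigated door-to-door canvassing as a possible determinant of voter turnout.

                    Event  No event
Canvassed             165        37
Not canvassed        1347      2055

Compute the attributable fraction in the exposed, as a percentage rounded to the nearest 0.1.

51.5

Cells: a = 165, b = 37, c = 1347, d = 2055.
Risk in exposed = 165/202 = 0.81683; risk in unexposed = 1347/3402 = 0.39594.
RR = 0.81683/0.39594 = 2.06300
AR% = (RR − 1)/RR × 100 = (2.06300 − 1)/2.06300 × 100 = 51.5269%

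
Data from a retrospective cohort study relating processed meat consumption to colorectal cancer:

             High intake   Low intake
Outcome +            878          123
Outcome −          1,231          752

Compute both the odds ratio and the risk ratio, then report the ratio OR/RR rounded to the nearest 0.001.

Reading the table with exposure as columns: a = 878 (High intake, case), b = 1231 (High intake, non-case), c = 123 (Low intake, case), d = 752.
OR = (878·752)/(1231·123) = 660256/151413 = 4.36063
Risk in exposed = 878/2109 = 0.41631; risk in unexposed = 123/875 = 0.14057; RR = 2.96156
OR/RR = 4.36063 / 2.96156 = 1.47241
The outcome is not rare, so the OR lies further from 1 than the RR.

1.472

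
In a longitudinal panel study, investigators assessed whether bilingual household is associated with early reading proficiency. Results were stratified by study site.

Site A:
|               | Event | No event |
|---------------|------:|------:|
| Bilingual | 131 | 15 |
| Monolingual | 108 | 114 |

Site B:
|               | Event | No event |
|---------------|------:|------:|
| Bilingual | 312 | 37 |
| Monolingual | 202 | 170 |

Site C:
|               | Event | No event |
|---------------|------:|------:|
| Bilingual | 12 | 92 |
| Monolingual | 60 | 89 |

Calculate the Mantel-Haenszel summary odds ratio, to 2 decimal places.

OR_MH = Σ(aᵢdᵢ/nᵢ) / Σ(bᵢcᵢ/nᵢ), where nᵢ is the stratum total.
Stratum 1 (Site A): n = 368; a·d/n = 131·114/368 = 40.5815; b·c/n = 15·108/368 = 4.4022
Stratum 2 (Site B): n = 721; a·d/n = 312·170/721 = 73.5645; b·c/n = 37·202/721 = 10.3662
Stratum 3 (Site C): n = 253; a·d/n = 12·89/253 = 4.2213; b·c/n = 92·60/253 = 21.8182
OR_MH = (40.5815 + 73.5645 + 4.2213) / (4.4022 + 10.3662 + 21.8182) = 118.3674 / 36.5865 = 3.23527

3.24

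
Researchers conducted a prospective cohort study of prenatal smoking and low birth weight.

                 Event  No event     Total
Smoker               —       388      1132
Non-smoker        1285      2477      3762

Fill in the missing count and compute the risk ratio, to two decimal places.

1.92

The missing cell is in the exposed row: 1132 − 388 = 744.
So a = 744, b = 388, c = 1285, d = 2477.
RR = [a/(a+b)] / [c/(c+d)] = (744/1132) / (1285/3762) = 0.65724/0.34157 = 1.92416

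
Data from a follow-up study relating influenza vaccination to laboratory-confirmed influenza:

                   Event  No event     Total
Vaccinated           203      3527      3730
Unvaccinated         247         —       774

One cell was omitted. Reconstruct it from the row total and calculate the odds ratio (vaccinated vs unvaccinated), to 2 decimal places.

The missing cell is in the unexposed row: 774 − 247 = 527.
So a = 203, b = 3527, c = 247, d = 527.
OR = (a·d)/(b·c) = (203 × 527) / (3527 × 247) = 106981 / 871169 = 0.12280

0.12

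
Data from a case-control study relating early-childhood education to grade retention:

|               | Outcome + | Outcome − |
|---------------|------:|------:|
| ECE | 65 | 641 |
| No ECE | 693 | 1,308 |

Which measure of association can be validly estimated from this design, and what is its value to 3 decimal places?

0.191

Cells: a = 65, b = 641, c = 693, d = 1308.
This is a case-control study: participants were sampled on outcome status, so risks in the source population cannot be estimated directly — relative risk is not valid here. The odds ratio is the appropriate measure.
OR = (a·d)/(b·c) = (65 × 1308) / (641 × 693) = 85020 / 444213 = 0.19139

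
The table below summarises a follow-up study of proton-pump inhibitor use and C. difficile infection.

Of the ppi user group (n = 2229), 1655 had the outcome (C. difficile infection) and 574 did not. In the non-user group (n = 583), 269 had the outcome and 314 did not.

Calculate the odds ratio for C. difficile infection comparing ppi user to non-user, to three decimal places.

3.366

From the description: a = 1655, b = 574, c = 269, d = 314.
OR = (a·d)/(b·c) = (1655 × 314) / (574 × 269) = 519670 / 154406 = 3.36561
The odds of C. difficile infection are about 3.37 times as high in the ppi user group.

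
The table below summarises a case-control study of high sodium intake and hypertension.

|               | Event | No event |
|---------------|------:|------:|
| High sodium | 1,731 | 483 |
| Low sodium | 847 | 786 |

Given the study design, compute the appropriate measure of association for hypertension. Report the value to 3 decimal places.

Cells: a = 1731, b = 483, c = 847, d = 786.
This is a case-control study: participants were sampled on outcome status, so risks in the source population cannot be estimated directly — relative risk is not valid here. The odds ratio is the appropriate measure.
OR = (a·d)/(b·c) = (1731 × 786) / (483 × 847) = 1360566 / 409101 = 3.32575

3.326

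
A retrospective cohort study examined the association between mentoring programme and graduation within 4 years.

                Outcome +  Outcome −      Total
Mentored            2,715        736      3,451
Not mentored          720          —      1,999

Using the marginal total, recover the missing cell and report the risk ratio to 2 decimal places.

The missing cell is in the unexposed row: 1999 − 720 = 1279.
So a = 2715, b = 736, c = 720, d = 1279.
RR = [a/(a+b)] / [c/(c+d)] = (2715/3451) / (720/1999) = 0.78673/0.36018 = 2.18426

2.18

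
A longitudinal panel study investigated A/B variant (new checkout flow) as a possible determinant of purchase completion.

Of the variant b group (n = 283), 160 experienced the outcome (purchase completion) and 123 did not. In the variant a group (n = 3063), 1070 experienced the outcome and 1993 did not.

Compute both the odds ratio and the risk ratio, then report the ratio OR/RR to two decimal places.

From the description: a = 160, b = 123, c = 1070, d = 1993.
OR = (160·1993)/(123·1070) = 318880/131610 = 2.42292
Risk in exposed = 160/283 = 0.56537; risk in unexposed = 1070/3063 = 0.34933; RR = 1.61844
OR/RR = 2.42292 / 1.61844 = 1.49707
The outcome is not rare, so the OR lies further from 1 than the RR.

1.50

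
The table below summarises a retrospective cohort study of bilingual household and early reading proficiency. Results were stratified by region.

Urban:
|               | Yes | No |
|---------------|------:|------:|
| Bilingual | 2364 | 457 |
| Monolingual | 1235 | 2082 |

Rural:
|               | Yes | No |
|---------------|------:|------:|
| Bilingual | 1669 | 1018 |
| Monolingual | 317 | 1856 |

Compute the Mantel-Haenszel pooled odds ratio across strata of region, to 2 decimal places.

9.09

OR_MH = Σ(aᵢdᵢ/nᵢ) / Σ(bᵢcᵢ/nᵢ), where nᵢ is the stratum total.
Stratum 1 (Urban): n = 6138; a·d/n = 2364·2082/6138 = 801.8651; b·c/n = 457·1235/6138 = 91.9510
Stratum 2 (Rural): n = 4860; a·d/n = 1669·1856/4860 = 637.3794; b·c/n = 1018·317/4860 = 66.4004
OR_MH = (801.8651 + 637.3794) / (91.9510 + 66.4004) = 1439.2445 / 158.3514 = 9.08893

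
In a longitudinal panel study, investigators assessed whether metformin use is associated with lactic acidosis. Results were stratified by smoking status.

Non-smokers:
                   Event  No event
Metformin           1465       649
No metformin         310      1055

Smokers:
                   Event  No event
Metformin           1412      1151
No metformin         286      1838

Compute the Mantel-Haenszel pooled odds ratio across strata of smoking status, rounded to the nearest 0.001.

OR_MH = Σ(aᵢdᵢ/nᵢ) / Σ(bᵢcᵢ/nᵢ), where nᵢ is the stratum total.
Stratum 1 (Non-smokers): n = 3479; a·d/n = 1465·1055/3479 = 444.2584; b·c/n = 649·310/3479 = 57.8298
Stratum 2 (Smokers): n = 4687; a·d/n = 1412·1838/4687 = 553.7137; b·c/n = 1151·286/4687 = 70.2338
OR_MH = (444.2584 + 553.7137) / (57.8298 + 70.2338) = 997.9721 / 128.0637 = 7.79278

7.793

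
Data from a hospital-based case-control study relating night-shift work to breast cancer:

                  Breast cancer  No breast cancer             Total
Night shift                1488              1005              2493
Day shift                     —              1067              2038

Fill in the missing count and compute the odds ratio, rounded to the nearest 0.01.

1.63

The missing cell is in the unexposed row: 2038 − 1067 = 971.
So a = 1488, b = 1005, c = 971, d = 1067.
OR = (a·d)/(b·c) = (1488 × 1067) / (1005 × 971) = 1587696 / 975855 = 1.62698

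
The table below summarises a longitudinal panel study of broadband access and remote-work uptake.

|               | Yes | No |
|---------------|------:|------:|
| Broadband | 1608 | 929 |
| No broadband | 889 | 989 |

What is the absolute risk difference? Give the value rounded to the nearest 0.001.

Cells: a = 1608, b = 929, c = 889, d = 989.
Risk in exposed = 1608/2537 = 0.633819; risk in unexposed = 889/1878 = 0.473376.
Risk difference = 0.633819 − 0.473376 = 0.160444

0.160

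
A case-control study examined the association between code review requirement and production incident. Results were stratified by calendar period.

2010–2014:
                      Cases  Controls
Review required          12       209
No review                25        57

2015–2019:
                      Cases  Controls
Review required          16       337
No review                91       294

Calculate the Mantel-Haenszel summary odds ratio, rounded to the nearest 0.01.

0.15

OR_MH = Σ(aᵢdᵢ/nᵢ) / Σ(bᵢcᵢ/nᵢ), where nᵢ is the stratum total.
Stratum 1 (2010–2014): n = 303; a·d/n = 12·57/303 = 2.2574; b·c/n = 209·25/303 = 17.2442
Stratum 2 (2015–2019): n = 738; a·d/n = 16·294/738 = 6.3740; b·c/n = 337·91/738 = 41.5542
OR_MH = (2.2574 + 6.3740) / (17.2442 + 41.5542) = 8.6314 / 58.7984 = 0.14680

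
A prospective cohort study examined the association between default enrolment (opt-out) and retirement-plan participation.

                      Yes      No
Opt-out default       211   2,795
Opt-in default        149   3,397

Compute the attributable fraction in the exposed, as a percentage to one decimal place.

40.1

Cells: a = 211, b = 2795, c = 149, d = 3397.
Risk in exposed = 211/3006 = 0.07019; risk in unexposed = 149/3546 = 0.04202.
RR = 0.07019/0.04202 = 1.67050
AR% = (RR − 1)/RR × 100 = (1.67050 − 1)/1.67050 × 100 = 40.1376%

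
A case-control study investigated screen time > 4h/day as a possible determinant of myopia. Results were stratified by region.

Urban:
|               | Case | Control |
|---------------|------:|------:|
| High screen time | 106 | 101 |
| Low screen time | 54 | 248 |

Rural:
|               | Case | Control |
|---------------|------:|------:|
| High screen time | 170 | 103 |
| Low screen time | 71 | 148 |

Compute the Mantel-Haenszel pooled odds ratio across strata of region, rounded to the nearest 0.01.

4.02

OR_MH = Σ(aᵢdᵢ/nᵢ) / Σ(bᵢcᵢ/nᵢ), where nᵢ is the stratum total.
Stratum 1 (Urban): n = 509; a·d/n = 106·248/509 = 51.6464; b·c/n = 101·54/509 = 10.7151
Stratum 2 (Rural): n = 492; a·d/n = 170·148/492 = 51.1382; b·c/n = 103·71/492 = 14.8638
OR_MH = (51.6464 + 51.1382) / (10.7151 + 14.8638) = 102.7846 / 25.5789 = 4.01833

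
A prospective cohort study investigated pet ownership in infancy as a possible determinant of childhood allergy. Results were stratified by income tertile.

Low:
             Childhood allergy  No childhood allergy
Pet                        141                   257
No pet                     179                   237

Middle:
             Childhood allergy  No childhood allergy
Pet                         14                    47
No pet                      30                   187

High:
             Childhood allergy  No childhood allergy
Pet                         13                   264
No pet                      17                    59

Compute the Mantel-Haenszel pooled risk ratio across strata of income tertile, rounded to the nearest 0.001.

RR_MH = Σ(aᵢ·n₀ᵢ/nᵢ) / Σ(cᵢ·n₁ᵢ/nᵢ), with n₁ᵢ = aᵢ+bᵢ (exposed), n₀ᵢ = cᵢ+dᵢ (unexposed), nᵢ = n₁ᵢ+n₀ᵢ.
Stratum 1 (Low): n₁ = 398, n₀ = 416, n = 814; a·n₀/n = 141·416/814 = 72.0590; c·n₁/n = 179·398/814 = 87.5209
Stratum 2 (Middle): n₁ = 61, n₀ = 217, n = 278; a·n₀/n = 14·217/278 = 10.9281; c·n₁/n = 30·61/278 = 6.5827
Stratum 3 (High): n₁ = 277, n₀ = 76, n = 353; a·n₀/n = 13·76/353 = 2.7989; c·n₁/n = 17·277/353 = 13.3399
RR_MH = (72.0590 + 10.9281 + 2.7989) / (87.5209 + 6.5827 + 13.3399) = 85.7859 / 107.4436 = 0.79843

0.798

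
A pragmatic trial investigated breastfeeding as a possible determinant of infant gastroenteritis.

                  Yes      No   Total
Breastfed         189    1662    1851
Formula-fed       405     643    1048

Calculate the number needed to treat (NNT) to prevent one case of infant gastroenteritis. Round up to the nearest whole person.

Risk in treated group = 189/1851 = 0.10211; risk in control = 405/1048 = 0.38645.
Absolute risk reduction = 0.38645 − 0.10211 = 0.28434
NNT = 1 / ARR = 1 / 0.28434 = 3.517 → round up → 4

4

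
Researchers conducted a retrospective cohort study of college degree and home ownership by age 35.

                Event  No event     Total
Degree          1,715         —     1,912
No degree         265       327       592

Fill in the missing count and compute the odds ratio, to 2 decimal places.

The missing cell is in the exposed row: 1912 − 1715 = 197.
So a = 1715, b = 197, c = 265, d = 327.
OR = (a·d)/(b·c) = (1715 × 327) / (197 × 265) = 560805 / 52205 = 10.74236

10.74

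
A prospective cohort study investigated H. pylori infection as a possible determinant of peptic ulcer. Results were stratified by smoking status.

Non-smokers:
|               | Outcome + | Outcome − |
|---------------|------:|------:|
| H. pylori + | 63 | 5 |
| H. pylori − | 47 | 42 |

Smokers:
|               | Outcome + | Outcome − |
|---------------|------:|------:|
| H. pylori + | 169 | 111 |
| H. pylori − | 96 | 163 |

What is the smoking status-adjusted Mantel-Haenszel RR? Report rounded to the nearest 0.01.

1.66

RR_MH = Σ(aᵢ·n₀ᵢ/nᵢ) / Σ(cᵢ·n₁ᵢ/nᵢ), with n₁ᵢ = aᵢ+bᵢ (exposed), n₀ᵢ = cᵢ+dᵢ (unexposed), nᵢ = n₁ᵢ+n₀ᵢ.
Stratum 1 (Non-smokers): n₁ = 68, n₀ = 89, n = 157; a·n₀/n = 63·89/157 = 35.7134; c·n₁/n = 47·68/157 = 20.3567
Stratum 2 (Smokers): n₁ = 280, n₀ = 259, n = 539; a·n₀/n = 169·259/539 = 81.2078; c·n₁/n = 96·280/539 = 49.8701
RR_MH = (35.7134 + 81.2078) / (20.3567 + 49.8701) = 116.9212 / 70.2268 = 1.66491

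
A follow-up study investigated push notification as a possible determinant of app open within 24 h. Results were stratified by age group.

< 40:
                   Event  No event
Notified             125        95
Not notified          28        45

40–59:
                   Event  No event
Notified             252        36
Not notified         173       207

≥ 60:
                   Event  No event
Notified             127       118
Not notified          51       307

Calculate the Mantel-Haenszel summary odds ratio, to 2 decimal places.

5.71

OR_MH = Σ(aᵢdᵢ/nᵢ) / Σ(bᵢcᵢ/nᵢ), where nᵢ is the stratum total.
Stratum 1 (< 40): n = 293; a·d/n = 125·45/293 = 19.1980; b·c/n = 95·28/293 = 9.0785
Stratum 2 (40–59): n = 668; a·d/n = 252·207/668 = 78.0898; b·c/n = 36·173/668 = 9.3234
Stratum 3 (≥ 60): n = 603; a·d/n = 127·307/603 = 64.6584; b·c/n = 118·51/603 = 9.9801
OR_MH = (19.1980 + 78.0898 + 64.6584) / (9.0785 + 9.3234 + 9.9801) = 161.9461 / 28.3820 = 5.70596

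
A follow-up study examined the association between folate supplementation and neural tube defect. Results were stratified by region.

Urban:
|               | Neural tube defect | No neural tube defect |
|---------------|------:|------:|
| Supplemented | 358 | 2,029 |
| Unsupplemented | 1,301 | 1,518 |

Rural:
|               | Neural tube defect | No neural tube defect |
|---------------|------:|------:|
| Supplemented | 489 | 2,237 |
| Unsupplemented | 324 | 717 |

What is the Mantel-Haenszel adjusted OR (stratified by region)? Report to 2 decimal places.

0.28

OR_MH = Σ(aᵢdᵢ/nᵢ) / Σ(bᵢcᵢ/nᵢ), where nᵢ is the stratum total.
Stratum 1 (Urban): n = 5206; a·d/n = 358·1518/5206 = 104.3880; b·c/n = 2029·1301/5206 = 507.0551
Stratum 2 (Rural): n = 3767; a·d/n = 489·717/3767 = 93.0749; b·c/n = 2237·324/3767 = 192.4046
OR_MH = (104.3880 + 93.0749) / (507.0551 + 192.4046) = 197.4629 / 699.4597 = 0.28231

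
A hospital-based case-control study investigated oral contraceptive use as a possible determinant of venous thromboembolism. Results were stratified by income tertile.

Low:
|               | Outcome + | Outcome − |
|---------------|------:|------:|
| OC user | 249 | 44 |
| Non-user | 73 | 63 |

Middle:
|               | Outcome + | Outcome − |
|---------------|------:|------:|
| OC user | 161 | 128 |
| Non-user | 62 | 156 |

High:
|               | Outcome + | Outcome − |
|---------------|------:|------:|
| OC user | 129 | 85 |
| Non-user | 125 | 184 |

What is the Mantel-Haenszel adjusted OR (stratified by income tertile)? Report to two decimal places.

3.03

OR_MH = Σ(aᵢdᵢ/nᵢ) / Σ(bᵢcᵢ/nᵢ), where nᵢ is the stratum total.
Stratum 1 (Low): n = 429; a·d/n = 249·63/429 = 36.5664; b·c/n = 44·73/429 = 7.4872
Stratum 2 (Middle): n = 507; a·d/n = 161·156/507 = 49.5385; b·c/n = 128·62/507 = 15.6529
Stratum 3 (High): n = 523; a·d/n = 129·184/523 = 45.3843; b·c/n = 85·125/523 = 20.3155
OR_MH = (36.5664 + 49.5385 + 45.3843) / (7.4872 + 15.6529 + 20.3155) = 131.4892 / 43.4555 = 3.02583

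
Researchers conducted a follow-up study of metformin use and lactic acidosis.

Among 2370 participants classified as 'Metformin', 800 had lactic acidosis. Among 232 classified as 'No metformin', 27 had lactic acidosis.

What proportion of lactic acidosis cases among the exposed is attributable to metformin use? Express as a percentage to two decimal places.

65.52

From the description: a = 800, b = 1570, c = 27, d = 205.
Risk in exposed = 800/2370 = 0.33755; risk in unexposed = 27/232 = 0.11638.
RR = 0.33755/0.11638 = 2.90045
AR% = (RR − 1)/RR × 100 = (2.90045 − 1)/2.90045 × 100 = 65.5226%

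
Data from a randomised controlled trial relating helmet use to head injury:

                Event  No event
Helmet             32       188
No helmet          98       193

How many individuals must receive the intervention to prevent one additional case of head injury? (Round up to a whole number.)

Risk in treated group = 32/220 = 0.14545; risk in control = 98/291 = 0.33677.
Absolute risk reduction = 0.33677 − 0.14545 = 0.19132
NNT = 1 / ARR = 1 / 0.19132 = 5.227 → round up → 6

6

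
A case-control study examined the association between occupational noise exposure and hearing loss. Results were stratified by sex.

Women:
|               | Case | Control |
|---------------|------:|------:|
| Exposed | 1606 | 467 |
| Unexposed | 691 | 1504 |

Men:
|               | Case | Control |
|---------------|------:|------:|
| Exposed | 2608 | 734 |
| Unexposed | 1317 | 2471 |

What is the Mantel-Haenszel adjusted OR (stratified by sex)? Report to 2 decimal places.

6.96

OR_MH = Σ(aᵢdᵢ/nᵢ) / Σ(bᵢcᵢ/nᵢ), where nᵢ is the stratum total.
Stratum 1 (Women): n = 4268; a·d/n = 1606·1504/4268 = 565.9381; b·c/n = 467·691/4268 = 75.6085
Stratum 2 (Men): n = 7130; a·d/n = 2608·2471/7130 = 903.8384; b·c/n = 734·1317/7130 = 135.5790
OR_MH = (565.9381 + 903.8384) / (75.6085 + 135.5790) = 1469.7766 / 211.1874 = 6.95958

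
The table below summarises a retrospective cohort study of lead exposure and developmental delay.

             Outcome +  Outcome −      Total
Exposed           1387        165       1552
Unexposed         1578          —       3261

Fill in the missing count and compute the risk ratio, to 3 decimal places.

1.847

The missing cell is in the unexposed row: 3261 − 1578 = 1683.
So a = 1387, b = 165, c = 1578, d = 1683.
RR = [a/(a+b)] / [c/(c+d)] = (1387/1552) / (1578/3261) = 0.89369/0.48390 = 1.84684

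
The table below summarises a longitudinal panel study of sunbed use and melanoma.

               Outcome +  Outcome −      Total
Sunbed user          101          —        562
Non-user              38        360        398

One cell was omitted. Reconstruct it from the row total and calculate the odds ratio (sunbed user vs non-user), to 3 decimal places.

2.076

The missing cell is in the exposed row: 562 − 101 = 461.
So a = 101, b = 461, c = 38, d = 360.
OR = (a·d)/(b·c) = (101 × 360) / (461 × 38) = 36360 / 17518 = 2.07558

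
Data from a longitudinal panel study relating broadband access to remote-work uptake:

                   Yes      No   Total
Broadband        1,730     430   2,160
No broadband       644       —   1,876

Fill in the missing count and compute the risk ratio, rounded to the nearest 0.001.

2.333

The missing cell is in the unexposed row: 1876 − 644 = 1232.
So a = 1730, b = 430, c = 644, d = 1232.
RR = [a/(a+b)] / [c/(c+d)] = (1730/2160) / (644/1876) = 0.80093/0.34328 = 2.33313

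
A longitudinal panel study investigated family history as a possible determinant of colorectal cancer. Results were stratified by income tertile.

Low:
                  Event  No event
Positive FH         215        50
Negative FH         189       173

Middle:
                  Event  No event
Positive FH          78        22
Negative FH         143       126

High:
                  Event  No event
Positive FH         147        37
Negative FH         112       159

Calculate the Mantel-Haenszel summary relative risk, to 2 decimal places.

1.64

RR_MH = Σ(aᵢ·n₀ᵢ/nᵢ) / Σ(cᵢ·n₁ᵢ/nᵢ), with n₁ᵢ = aᵢ+bᵢ (exposed), n₀ᵢ = cᵢ+dᵢ (unexposed), nᵢ = n₁ᵢ+n₀ᵢ.
Stratum 1 (Low): n₁ = 265, n₀ = 362, n = 627; a·n₀/n = 215·362/627 = 124.1308; c·n₁/n = 189·265/627 = 79.8804
Stratum 2 (Middle): n₁ = 100, n₀ = 269, n = 369; a·n₀/n = 78·269/369 = 56.8618; c·n₁/n = 143·100/369 = 38.7534
Stratum 3 (High): n₁ = 184, n₀ = 271, n = 455; a·n₀/n = 147·271/455 = 87.5538; c·n₁/n = 112·184/455 = 45.2923
RR_MH = (124.1308 + 56.8618 + 87.5538) / (79.8804 + 38.7534 + 45.2923) = 268.5464 / 163.9261 = 1.63822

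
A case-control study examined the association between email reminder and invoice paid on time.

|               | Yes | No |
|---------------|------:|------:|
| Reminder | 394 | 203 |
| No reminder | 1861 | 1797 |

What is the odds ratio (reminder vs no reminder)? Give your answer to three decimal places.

Cells: a = 394, b = 203, c = 1861, d = 1797.
OR = (a·d)/(b·c) = (394 × 1797) / (203 × 1861) = 708018 / 377783 = 1.87414
The odds of invoice paid on time are about 1.87 times as high in the reminder group.

1.874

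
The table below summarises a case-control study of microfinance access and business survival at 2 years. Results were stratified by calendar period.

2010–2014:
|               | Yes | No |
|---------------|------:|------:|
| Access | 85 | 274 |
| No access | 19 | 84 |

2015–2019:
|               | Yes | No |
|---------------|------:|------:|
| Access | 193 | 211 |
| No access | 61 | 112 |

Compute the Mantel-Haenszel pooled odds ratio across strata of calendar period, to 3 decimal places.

OR_MH = Σ(aᵢdᵢ/nᵢ) / Σ(bᵢcᵢ/nᵢ), where nᵢ is the stratum total.
Stratum 1 (2010–2014): n = 462; a·d/n = 85·84/462 = 15.4545; b·c/n = 274·19/462 = 11.2684
Stratum 2 (2015–2019): n = 577; a·d/n = 193·112/577 = 37.4627; b·c/n = 211·61/577 = 22.3068
OR_MH = (15.4545 + 37.4627) / (11.2684 + 22.3068) = 52.9173 / 33.5752 = 1.57608

1.576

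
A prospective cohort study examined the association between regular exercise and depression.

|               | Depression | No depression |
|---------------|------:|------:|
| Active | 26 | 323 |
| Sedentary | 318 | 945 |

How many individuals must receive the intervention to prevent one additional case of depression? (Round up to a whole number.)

Risk in treated group = 26/349 = 0.07450; risk in control = 318/1263 = 0.25178.
Absolute risk reduction = 0.25178 − 0.07450 = 0.17728
NNT = 1 / ARR = 1 / 0.17728 = 5.641 → round up → 6

6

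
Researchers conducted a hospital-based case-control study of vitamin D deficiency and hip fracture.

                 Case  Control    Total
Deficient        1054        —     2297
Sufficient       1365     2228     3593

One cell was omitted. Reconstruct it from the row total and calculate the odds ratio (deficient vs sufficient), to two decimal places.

The missing cell is in the exposed row: 2297 − 1054 = 1243.
So a = 1054, b = 1243, c = 1365, d = 2228.
OR = (a·d)/(b·c) = (1054 × 2228) / (1243 × 1365) = 2348312 / 1696695 = 1.38405

1.38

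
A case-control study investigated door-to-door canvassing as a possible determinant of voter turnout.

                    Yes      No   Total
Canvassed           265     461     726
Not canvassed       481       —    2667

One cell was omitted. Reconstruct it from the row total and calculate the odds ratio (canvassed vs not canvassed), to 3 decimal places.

The missing cell is in the unexposed row: 2667 − 481 = 2186.
So a = 265, b = 461, c = 481, d = 2186.
OR = (a·d)/(b·c) = (265 × 2186) / (461 × 481) = 579290 / 221741 = 2.61246

2.612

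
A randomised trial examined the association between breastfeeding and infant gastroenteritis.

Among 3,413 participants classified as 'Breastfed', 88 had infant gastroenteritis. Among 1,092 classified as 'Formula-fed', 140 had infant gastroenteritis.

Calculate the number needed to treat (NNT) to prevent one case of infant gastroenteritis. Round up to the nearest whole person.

10

Risk in treated group = 88/3413 = 0.02578; risk in control = 140/1092 = 0.12821.
Absolute risk reduction = 0.12821 − 0.02578 = 0.10242
NNT = 1 / ARR = 1 / 0.10242 = 9.764 → round up → 10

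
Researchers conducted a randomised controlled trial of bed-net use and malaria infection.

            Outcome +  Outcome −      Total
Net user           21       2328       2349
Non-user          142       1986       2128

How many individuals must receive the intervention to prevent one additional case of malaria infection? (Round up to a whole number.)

18

Risk in treated group = 21/2349 = 0.00894; risk in control = 142/2128 = 0.06673.
Absolute risk reduction = 0.06673 − 0.00894 = 0.05779
NNT = 1 / ARR = 1 / 0.05779 = 17.304 → round up → 18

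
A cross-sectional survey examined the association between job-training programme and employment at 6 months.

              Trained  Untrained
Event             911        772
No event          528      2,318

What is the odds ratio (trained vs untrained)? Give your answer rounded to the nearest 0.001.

Reading the table with exposure as columns: a = 911 (Trained, case), b = 528 (Trained, non-case), c = 772 (Untrained, case), d = 2318.
OR = (a·d)/(b·c) = (911 × 2318) / (528 × 772) = 2111698 / 407616 = 5.18061
The odds of employment at 6 months are about 5.18 times as high in the trained group.

5.181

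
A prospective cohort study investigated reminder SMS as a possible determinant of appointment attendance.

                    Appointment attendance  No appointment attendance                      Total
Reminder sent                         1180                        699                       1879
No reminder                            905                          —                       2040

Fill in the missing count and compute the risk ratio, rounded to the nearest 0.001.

1.416

The missing cell is in the unexposed row: 2040 − 905 = 1135.
So a = 1180, b = 699, c = 905, d = 1135.
RR = [a/(a+b)] / [c/(c+d)] = (1180/1879) / (905/2040) = 0.62799/0.44363 = 1.41559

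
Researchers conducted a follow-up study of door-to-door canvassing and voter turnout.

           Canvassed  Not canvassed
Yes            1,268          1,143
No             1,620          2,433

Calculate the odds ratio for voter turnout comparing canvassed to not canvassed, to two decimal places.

1.67

Reading the table with exposure as columns: a = 1268 (Canvassed, case), b = 1620 (Canvassed, non-case), c = 1143 (Not canvassed, case), d = 2433.
OR = (a·d)/(b·c) = (1268 × 2433) / (1620 × 1143) = 3085044 / 1851660 = 1.66610
The odds of voter turnout are about 1.67 times as high in the canvassed group.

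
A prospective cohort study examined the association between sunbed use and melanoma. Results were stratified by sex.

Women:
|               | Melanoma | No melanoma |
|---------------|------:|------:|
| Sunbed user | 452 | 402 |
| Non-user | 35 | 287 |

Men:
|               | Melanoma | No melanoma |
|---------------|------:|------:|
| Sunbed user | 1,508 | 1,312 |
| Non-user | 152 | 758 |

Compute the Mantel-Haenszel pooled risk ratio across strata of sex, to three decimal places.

RR_MH = Σ(aᵢ·n₀ᵢ/nᵢ) / Σ(cᵢ·n₁ᵢ/nᵢ), with n₁ᵢ = aᵢ+bᵢ (exposed), n₀ᵢ = cᵢ+dᵢ (unexposed), nᵢ = n₁ᵢ+n₀ᵢ.
Stratum 1 (Women): n₁ = 854, n₀ = 322, n = 1176; a·n₀/n = 452·322/1176 = 123.7619; c·n₁/n = 35·854/1176 = 25.4167
Stratum 2 (Men): n₁ = 2820, n₀ = 910, n = 3730; a·n₀/n = 1508·910/3730 = 367.9035; c·n₁/n = 152·2820/3730 = 114.9169
RR_MH = (123.7619 + 367.9035) / (25.4167 + 114.9169) = 491.6654 / 140.3336 = 3.50355

3.504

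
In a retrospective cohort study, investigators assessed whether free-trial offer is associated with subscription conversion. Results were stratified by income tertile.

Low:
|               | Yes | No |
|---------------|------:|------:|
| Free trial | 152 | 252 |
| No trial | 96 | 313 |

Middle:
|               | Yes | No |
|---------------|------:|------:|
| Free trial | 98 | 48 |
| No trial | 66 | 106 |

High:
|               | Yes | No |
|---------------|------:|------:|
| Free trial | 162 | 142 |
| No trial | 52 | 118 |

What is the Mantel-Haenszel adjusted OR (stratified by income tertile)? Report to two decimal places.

OR_MH = Σ(aᵢdᵢ/nᵢ) / Σ(bᵢcᵢ/nᵢ), where nᵢ is the stratum total.
Stratum 1 (Low): n = 813; a·d/n = 152·313/813 = 58.5191; b·c/n = 252·96/813 = 29.7565
Stratum 2 (Middle): n = 318; a·d/n = 98·106/318 = 32.6667; b·c/n = 48·66/318 = 9.9623
Stratum 3 (High): n = 474; a·d/n = 162·118/474 = 40.3291; b·c/n = 142·52/474 = 15.5781
OR_MH = (58.5191 + 32.6667 + 40.3291) / (29.7565 + 9.9623 + 15.5781) = 131.5148 / 55.2968 = 2.37835

2.38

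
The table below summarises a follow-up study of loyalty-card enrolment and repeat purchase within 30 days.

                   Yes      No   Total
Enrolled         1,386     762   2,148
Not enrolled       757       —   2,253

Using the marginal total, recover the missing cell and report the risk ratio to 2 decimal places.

1.92

The missing cell is in the unexposed row: 2253 − 757 = 1496.
So a = 1386, b = 762, c = 757, d = 1496.
RR = [a/(a+b)] / [c/(c+d)] = (1386/2148) / (757/2253) = 0.64525/0.33600 = 1.92041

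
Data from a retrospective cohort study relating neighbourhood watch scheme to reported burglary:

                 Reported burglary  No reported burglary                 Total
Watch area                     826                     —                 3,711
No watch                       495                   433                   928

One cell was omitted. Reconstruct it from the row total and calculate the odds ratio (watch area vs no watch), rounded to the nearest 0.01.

The missing cell is in the exposed row: 3711 − 826 = 2885.
So a = 826, b = 2885, c = 495, d = 433.
OR = (a·d)/(b·c) = (826 × 433) / (2885 × 495) = 357658 / 1428075 = 0.25045

0.25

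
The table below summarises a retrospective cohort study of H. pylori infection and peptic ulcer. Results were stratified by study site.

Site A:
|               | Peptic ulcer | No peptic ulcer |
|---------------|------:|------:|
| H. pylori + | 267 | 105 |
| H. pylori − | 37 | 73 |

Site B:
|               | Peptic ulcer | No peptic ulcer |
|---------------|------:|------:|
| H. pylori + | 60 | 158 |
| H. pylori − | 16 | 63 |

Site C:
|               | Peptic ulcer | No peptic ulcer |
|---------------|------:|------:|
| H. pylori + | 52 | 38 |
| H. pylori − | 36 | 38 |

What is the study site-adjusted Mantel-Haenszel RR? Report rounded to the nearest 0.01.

1.67

RR_MH = Σ(aᵢ·n₀ᵢ/nᵢ) / Σ(cᵢ·n₁ᵢ/nᵢ), with n₁ᵢ = aᵢ+bᵢ (exposed), n₀ᵢ = cᵢ+dᵢ (unexposed), nᵢ = n₁ᵢ+n₀ᵢ.
Stratum 1 (Site A): n₁ = 372, n₀ = 110, n = 482; a·n₀/n = 267·110/482 = 60.9336; c·n₁/n = 37·372/482 = 28.5560
Stratum 2 (Site B): n₁ = 218, n₀ = 79, n = 297; a·n₀/n = 60·79/297 = 15.9596; c·n₁/n = 16·218/297 = 11.7441
Stratum 3 (Site C): n₁ = 90, n₀ = 74, n = 164; a·n₀/n = 52·74/164 = 23.4634; c·n₁/n = 36·90/164 = 19.7561
RR_MH = (60.9336 + 15.9596 + 23.4634) / (28.5560 + 11.7441 + 19.7561) = 100.3566 / 60.0562 = 1.67104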